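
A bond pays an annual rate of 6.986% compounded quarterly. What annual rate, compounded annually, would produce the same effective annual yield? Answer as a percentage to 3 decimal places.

EAR = (1 + 0.06986/4)^4 − 1 = 0.071712.
Compounded annually, the equivalent nominal rate is the EAR itself: 7.171%.

7.171%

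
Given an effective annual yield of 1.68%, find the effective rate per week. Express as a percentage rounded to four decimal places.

The per-week rate i satisfies (1 + i)^52 = 1 + 0.0168.
i = 1.0168^(1/52) − 1 = 0.0003204 = 0.0320%.

0.0320%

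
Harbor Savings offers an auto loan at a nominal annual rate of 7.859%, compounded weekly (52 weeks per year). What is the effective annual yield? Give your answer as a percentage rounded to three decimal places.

8.170%

EAR = (1 + 0.07859/52)^52 − 1.
= (1 + 0.001511)^52 − 1 = 1.081697 − 1 = 8.170%.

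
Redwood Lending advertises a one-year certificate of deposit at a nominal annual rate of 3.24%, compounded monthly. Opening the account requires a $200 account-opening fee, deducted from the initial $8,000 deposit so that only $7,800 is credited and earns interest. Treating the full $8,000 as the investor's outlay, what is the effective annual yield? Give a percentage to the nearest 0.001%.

Value after one year: 7,800 × (1 + 0.0324/12)^12 = 7,800 × 1.032885 = $8,056.51.
Effective yield on the $8,000 outlay: 8,056.51 / 8,000 − 1 = 0.007063 = 0.706%.

0.706%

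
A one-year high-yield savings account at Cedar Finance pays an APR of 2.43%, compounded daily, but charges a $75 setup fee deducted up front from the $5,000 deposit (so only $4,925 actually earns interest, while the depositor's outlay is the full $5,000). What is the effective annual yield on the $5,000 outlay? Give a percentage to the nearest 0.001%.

Value after one year: 4,925 × (1 + 0.0243/365)^365 = 4,925 × 1.024597 = $5,046.14.
Effective yield on the $5,000 outlay: 5,046.14 / 5,000 − 1 = 0.009228 = 0.923%.

0.923%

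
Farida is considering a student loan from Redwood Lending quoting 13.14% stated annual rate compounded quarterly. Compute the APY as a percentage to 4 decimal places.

13.8018%

EAR = (1 + 0.1314/4)^4 − 1.
= (1 + 0.032850)^4 − 1 = 1.138018 − 1 = 13.8018%.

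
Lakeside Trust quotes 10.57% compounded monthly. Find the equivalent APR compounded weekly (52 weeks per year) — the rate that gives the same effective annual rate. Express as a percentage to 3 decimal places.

EAR = (1 + 0.1057/12)^12 − 1 = 0.110974.
Solve (1 + r/52)^52 = 1.110974: r/52 = 1.110974^(1/52) − 1 = 0.002026, so r = 0.105344 = 10.534%.

10.534%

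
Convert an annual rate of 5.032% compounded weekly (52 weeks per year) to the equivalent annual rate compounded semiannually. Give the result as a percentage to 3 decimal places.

5.093%

EAR = (1 + 0.05032/52)^52 − 1 = 0.051582.
Solve (1 + r/2)^2 = 1.051582: r/2 = 1.051582^(1/2) − 1 = 0.025467, so r = 0.050933 = 5.093%.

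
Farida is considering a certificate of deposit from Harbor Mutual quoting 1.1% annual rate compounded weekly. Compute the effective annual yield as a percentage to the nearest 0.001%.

1.106%

EAR = (1 + 0.011/52)^52 − 1.
= (1 + 0.000212)^52 − 1 = 1.011060 − 1 = 1.106%.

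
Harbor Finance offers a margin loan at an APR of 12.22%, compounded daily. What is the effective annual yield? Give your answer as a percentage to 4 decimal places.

12.9957%

EAR = (1 + 0.1222/365)^365 − 1.
= 1.129957 − 1 = 12.9957%.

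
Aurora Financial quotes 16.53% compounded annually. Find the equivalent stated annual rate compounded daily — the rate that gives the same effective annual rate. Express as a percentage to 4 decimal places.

15.3011%

Compounded annually, EAR = nominal = 0.165300.
Solve (1 + r/365)^365 = 1.165300: r/365 = 1.165300^(1/365) − 1 = 0.000419, so r = 0.153011 = 15.3011%.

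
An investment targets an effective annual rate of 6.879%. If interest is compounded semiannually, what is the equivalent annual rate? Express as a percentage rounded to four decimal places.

6.7646%

(1 + r/2)^2 − 1 = 0.06879, so 1 + r/2 = 1.06879^(1/2).
r/2 = 0.033823, so r = 0.067646 = 6.7646%.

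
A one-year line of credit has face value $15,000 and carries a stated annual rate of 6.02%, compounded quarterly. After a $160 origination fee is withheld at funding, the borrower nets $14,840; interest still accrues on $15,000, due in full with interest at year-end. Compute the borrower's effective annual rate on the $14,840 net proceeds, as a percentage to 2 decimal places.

Amount owed after one year: 15,000 × (1 + 0.0602/4)^4 = 15,000 × 1.061573 = $15,923.59.
Effective rate on net proceeds: 15,923.59 / 14,840 − 1 = 0.073018 = 7.30%.

7.30%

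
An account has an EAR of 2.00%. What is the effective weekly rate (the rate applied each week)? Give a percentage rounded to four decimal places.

0.0381%

The per-week rate i satisfies (1 + i)^52 = 1 + 0.0200.
i = 1.0200^(1/52) − 1 = 0.0003809 = 0.0381%.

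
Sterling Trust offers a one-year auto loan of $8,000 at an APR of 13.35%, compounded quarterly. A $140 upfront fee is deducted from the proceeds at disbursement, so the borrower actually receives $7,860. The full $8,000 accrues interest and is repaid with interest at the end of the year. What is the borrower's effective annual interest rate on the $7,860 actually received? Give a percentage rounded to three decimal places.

16.064%

Amount owed after one year: 8,000 × (1 + 0.1335/4)^4 = 8,000 × 1.140333 = $9,122.67.
Effective rate on net proceeds: 9,122.67 / 7,860 − 1 = 0.160645 = 16.064%.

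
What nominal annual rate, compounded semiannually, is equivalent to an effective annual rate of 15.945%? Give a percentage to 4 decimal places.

(1 + r/2)^2 − 1 = 0.15945, so 1 + r/2 = 1.15945^(1/2).
r/2 = 0.076778, so r = 0.153555 = 15.3555%.

15.3555%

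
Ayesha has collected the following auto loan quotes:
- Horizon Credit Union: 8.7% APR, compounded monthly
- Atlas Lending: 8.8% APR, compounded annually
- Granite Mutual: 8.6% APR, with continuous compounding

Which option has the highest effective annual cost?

Horizon Credit Union: (1 + 0.087/12)^12 − 1 = 9.055%
Atlas Lending: compounded annually, EAR = 8.800%
Granite Mutual: e^0.086 − 1 = 8.981%
The highest effective annual rate is Horizon Credit Union at 9.055%.

Horizon Credit Union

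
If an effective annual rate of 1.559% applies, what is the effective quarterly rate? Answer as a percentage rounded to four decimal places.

0.3875%

The per-quarter rate i satisfies (1 + i)^4 = 1 + 0.01559.
i = 1.01559^(1/4) − 1 = 0.0038749 = 0.3875%.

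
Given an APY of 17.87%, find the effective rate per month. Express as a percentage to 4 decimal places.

The per-month rate i satisfies (1 + i)^12 = 1 + 0.1787.
i = 1.1787^(1/12) − 1 = 0.0137953 = 1.3795%.

1.3795%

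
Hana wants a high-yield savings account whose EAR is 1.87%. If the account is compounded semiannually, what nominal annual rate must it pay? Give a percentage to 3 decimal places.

(1 + r/2)^2 − 1 = 0.0187, so 1 + r/2 = 1.0187^(1/2).
r/2 = 0.009307, so r = 0.018613 = 1.861%.

1.861%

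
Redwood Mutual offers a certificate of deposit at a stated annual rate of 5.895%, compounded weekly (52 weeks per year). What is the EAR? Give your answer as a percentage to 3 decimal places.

EAR = (1 + 0.05895/52)^52 − 1.
= (1 + 0.001134)^52 − 1 = 1.060687 − 1 = 6.069%.

6.069%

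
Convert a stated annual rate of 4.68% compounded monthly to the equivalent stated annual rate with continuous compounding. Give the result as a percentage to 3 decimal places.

EAR = (1 + 0.0468/12)^12 − 1 = 0.047817.
Equivalent continuous rate: r = ln(1 + 0.047817) = 0.046709 = 4.671%.

4.671%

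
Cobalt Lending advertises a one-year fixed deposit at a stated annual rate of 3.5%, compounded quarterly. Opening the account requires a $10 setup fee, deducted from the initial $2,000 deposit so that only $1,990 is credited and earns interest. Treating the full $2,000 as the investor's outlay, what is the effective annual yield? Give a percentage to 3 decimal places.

3.028%

Value after one year: 1,990 × (1 + 0.035/4)^4 = 1,990 × 1.035462 = $2,060.57.
Effective yield on the $2,000 outlay: 2,060.57 / 2,000 − 1 = 0.030285 = 3.028%.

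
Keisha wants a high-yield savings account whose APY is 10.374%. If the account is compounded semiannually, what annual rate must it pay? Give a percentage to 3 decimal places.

10.118%

(1 + r/2)^2 − 1 = 0.10374, so 1 + r/2 = 1.10374^(1/2).
r/2 = 0.050590, so r = 0.101181 = 10.118%.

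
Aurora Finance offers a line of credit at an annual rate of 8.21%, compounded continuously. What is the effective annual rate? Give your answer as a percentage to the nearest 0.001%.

With continuous compounding, EAR = e^0.0821 − 1.
e^0.0821 = 1.085564, so EAR = 0.085564 = 8.556%.

8.556%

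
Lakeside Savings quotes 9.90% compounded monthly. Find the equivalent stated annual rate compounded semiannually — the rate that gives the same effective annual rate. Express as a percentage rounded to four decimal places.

EAR = (1 + 0.0990/12)^12 − 1 = 0.103618.
Solve (1 + r/2)^2 = 1.103618: r/2 = 1.103618^(1/2) − 1 = 0.050532, so r = 0.101064 = 10.1064%.

10.1064%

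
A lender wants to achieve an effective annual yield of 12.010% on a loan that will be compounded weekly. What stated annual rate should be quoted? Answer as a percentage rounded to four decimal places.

11.3542%

(1 + r/52)^52 − 1 = 0.12010, so 1 + r/52 = 1.12010^(1/52).
r/52 = 0.002183, so r = 0.113542 = 11.3542%.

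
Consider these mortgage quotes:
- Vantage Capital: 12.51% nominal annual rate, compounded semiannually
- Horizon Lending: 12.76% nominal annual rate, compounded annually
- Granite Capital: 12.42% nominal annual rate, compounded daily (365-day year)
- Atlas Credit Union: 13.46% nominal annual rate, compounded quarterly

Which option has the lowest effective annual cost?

Horizon Lending

Vantage Capital: (1 + 0.1251/2)^2 − 1 = 12.901%
Horizon Lending: compounded annually, EAR = 12.760%
Granite Capital: (1 + 0.1242/365)^365 − 1 = 13.222%
Atlas Credit Union: (1 + 0.1346/4)^4 − 1 = 14.155%
The lowest effective annual rate is Horizon Lending at 12.760%.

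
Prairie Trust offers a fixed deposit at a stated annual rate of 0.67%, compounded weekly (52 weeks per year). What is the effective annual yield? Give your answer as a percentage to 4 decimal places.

0.6722%

EAR = (1 + 0.0067/52)^52 − 1.
= (1 + 0.000129)^52 − 1 = 1.006722 − 1 = 0.6722%.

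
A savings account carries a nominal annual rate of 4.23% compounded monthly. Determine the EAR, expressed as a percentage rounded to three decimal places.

4.313%

EAR = (1 + 0.0423/12)^12 − 1.
= (1 + 0.003525)^12 − 1 = 1.043130 − 1 = 4.313%.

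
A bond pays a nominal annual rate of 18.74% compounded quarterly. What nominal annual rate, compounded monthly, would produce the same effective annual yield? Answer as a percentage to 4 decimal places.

18.4547%

EAR = (1 + 0.1874/4)^4 − 1 = 0.200986.
Solve (1 + r/12)^12 = 1.200986: r/12 = 1.200986^(1/12) − 1 = 0.015379, so r = 0.184547 = 18.4547%.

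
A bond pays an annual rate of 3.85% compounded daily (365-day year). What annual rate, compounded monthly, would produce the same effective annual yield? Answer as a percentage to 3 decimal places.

EAR = (1 + 0.0385/365)^365 − 1 = 0.039249.
Solve (1 + r/12)^12 = 1.039249: r/12 = 1.039249^(1/12) − 1 = 0.003213, so r = 0.038560 = 3.856%.

3.856%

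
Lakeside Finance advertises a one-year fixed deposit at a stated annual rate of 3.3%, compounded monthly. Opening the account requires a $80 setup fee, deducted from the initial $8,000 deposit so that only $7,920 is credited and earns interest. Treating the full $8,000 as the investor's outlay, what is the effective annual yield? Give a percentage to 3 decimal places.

2.317%

Value after one year: 7,920 × (1 + 0.033/12)^12 = 7,920 × 1.033504 = $8,185.35.
Effective yield on the $8,000 outlay: 8,185.35 / 8,000 − 1 = 0.023169 = 2.317%.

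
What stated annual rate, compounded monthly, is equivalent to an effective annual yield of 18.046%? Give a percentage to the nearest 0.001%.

16.706%

(1 + r/12)^12 − 1 = 0.18046, so 1 + r/12 = 1.18046^(1/12).
r/12 = 0.013921, so r = 0.167056 = 16.706%.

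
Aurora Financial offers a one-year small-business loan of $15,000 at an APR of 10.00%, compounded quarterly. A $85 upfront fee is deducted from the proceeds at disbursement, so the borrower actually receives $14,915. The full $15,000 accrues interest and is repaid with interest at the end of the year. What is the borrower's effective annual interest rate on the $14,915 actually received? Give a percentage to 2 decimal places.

11.01%

Amount owed after one year: 15,000 × (1 + 0.1000/4)^4 = 15,000 × 1.103813 = $16,557.19.
Effective rate on net proceeds: 16,557.19 / 14,915 − 1 = 0.110103 = 11.01%.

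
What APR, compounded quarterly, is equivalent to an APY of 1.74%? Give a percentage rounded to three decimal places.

1.729%

(1 + r/4)^4 − 1 = 0.0174, so 1 + r/4 = 1.0174^(1/4).
r/4 = 0.004322, so r = 0.017288 = 1.729%.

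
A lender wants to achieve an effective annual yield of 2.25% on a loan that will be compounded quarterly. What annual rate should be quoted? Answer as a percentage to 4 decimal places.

2.2313%

(1 + r/4)^4 − 1 = 0.0225, so 1 + r/4 = 1.0225^(1/4).
r/4 = 0.005578, so r = 0.022313 = 2.2313%.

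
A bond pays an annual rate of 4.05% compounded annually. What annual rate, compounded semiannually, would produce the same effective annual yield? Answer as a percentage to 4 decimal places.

Compounded annually, EAR = nominal = 0.040500.
Solve (1 + r/2)^2 = 1.040500: r/2 = 1.040500^(1/2) − 1 = 0.020049, so r = 0.040098 = 4.0098%.

4.0098%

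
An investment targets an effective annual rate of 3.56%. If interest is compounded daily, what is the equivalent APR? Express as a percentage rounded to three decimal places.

3.498%

(1 + r/365)^365 − 1 = 0.0356, so 1 + r/365 = 1.0356^(1/365).
r/365 = 0.000096, so r = 0.034983 = 3.498%.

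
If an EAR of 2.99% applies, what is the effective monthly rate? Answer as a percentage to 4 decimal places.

0.2458%

The per-month rate i satisfies (1 + i)^12 = 1 + 0.0299.
i = 1.0299^(1/12) − 1 = 0.0024582 = 0.2458%.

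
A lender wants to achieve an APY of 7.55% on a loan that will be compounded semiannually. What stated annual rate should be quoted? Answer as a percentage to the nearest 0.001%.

(1 + r/2)^2 − 1 = 0.0755, so 1 + r/2 = 1.0755^(1/2).
r/2 = 0.037063, so r = 0.074126 = 7.413%.

7.413%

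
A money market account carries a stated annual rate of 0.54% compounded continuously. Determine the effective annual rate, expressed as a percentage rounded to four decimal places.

With continuous compounding, EAR = e^0.0054 − 1.
e^0.0054 = 1.005415, so EAR = 0.005415 = 0.5415%.

0.5415%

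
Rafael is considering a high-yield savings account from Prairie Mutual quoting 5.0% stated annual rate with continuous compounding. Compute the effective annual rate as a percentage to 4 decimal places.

5.1271%

With continuous compounding, EAR = e^0.050 − 1.
e^0.050 = 1.051271, so EAR = 0.051271 = 5.1271%.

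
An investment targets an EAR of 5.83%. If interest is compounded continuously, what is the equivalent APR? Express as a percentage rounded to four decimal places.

Continuous: nominal r satisfies e^r − 1 = 0.0583.
r = ln(1 + 0.0583) = ln(1.0583) = 0.056664 = 5.6664%.

5.6664%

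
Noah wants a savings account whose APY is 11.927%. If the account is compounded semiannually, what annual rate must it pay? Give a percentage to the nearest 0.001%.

11.591%

(1 + r/2)^2 − 1 = 0.11927, so 1 + r/2 = 1.11927^(1/2).
r/2 = 0.057956, so r = 0.115911 = 11.591%.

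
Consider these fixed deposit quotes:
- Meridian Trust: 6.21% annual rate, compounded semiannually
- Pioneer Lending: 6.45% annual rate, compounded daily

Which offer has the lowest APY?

Meridian Trust: (1 + 0.0621/2)^2 − 1 = 6.306%
Pioneer Lending: (1 + 0.0645/365)^365 − 1 = 6.662%
The lowest effective annual rate is Meridian Trust at 6.306%.

Meridian Trust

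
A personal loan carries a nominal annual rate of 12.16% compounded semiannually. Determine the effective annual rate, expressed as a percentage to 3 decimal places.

EAR = (1 + 0.1216/2)^2 − 1.
= (1 + 0.060800)^2 − 1 = 1.125297 − 1 = 12.530%.

12.530%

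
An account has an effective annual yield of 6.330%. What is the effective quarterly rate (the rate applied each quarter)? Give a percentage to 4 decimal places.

The per-quarter rate i satisfies (1 + i)^4 = 1 + 0.06330.
i = 1.06330^(1/4) − 1 = 0.0154626 = 1.5463%.

1.5463%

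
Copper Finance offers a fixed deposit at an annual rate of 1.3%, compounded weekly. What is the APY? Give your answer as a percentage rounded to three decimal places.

EAR = (1 + 0.013/52)^52 − 1.
= 1.013083 − 1 = 1.308%.

1.308%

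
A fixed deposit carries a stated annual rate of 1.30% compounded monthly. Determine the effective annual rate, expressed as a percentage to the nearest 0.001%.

EAR = (1 + 0.0130/12)^12 − 1.
= (1 + 0.001083)^12 − 1 = 1.013078 − 1 = 1.308%.

1.308%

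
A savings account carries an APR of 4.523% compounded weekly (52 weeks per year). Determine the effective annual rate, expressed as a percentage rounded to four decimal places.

EAR = (1 + 0.04523/52)^52 − 1.
= (1 + 0.000870)^52 − 1 = 1.046248 − 1 = 4.6248%.

4.6248%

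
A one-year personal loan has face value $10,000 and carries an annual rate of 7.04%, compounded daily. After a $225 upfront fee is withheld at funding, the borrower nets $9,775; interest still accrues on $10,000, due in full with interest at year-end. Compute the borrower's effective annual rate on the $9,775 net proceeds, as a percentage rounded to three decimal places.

Amount owed after one year: 10,000 × (1 + 0.0704/365)^365 = 10,000 × 1.072930 = $10,729.30.
Effective rate on net proceeds: 10,729.30 / 9,775 − 1 = 0.097627 = 9.763%.

9.763%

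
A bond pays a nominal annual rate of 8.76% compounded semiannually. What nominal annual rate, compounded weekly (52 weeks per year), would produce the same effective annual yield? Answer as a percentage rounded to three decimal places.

EAR = (1 + 0.0876/2)^2 − 1 = 0.089518.
Solve (1 + r/52)^52 = 1.089518: r/52 = 1.089518^(1/52) − 1 = 0.001650, so r = 0.085807 = 8.581%.

8.581%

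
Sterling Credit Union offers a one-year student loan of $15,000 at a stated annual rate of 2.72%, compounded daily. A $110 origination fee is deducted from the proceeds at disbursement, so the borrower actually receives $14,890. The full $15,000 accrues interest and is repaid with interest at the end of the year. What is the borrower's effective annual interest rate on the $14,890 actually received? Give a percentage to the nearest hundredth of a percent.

Amount owed after one year: 15,000 × (1 + 0.0272/365)^365 = 15,000 × 1.027572 = $15,413.58.
Effective rate on net proceeds: 15,413.58 / 14,890 − 1 = 0.035163 = 3.52%.

3.52%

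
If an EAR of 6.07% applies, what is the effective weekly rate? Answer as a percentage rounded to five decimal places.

The per-week rate i satisfies (1 + i)^52 = 1 + 0.0607.
i = 1.0607^(1/52) − 1 = 0.0011339 = 0.11339%.

0.11339%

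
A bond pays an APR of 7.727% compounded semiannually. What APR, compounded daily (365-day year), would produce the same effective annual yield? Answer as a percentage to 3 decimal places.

EAR = (1 + 0.07727/2)^2 − 1 = 0.078763.
Solve (1 + r/365)^365 = 1.078763: r/365 = 1.078763^(1/365) − 1 = 0.000208, so r = 0.075823 = 7.582%.

7.582%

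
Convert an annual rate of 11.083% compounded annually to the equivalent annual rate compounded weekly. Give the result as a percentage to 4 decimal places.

10.5214%

Compounded annually, EAR = nominal = 0.110830.
Solve (1 + r/52)^52 = 1.110830: r/52 = 1.110830^(1/52) − 1 = 0.002023, so r = 0.105214 = 10.5214%.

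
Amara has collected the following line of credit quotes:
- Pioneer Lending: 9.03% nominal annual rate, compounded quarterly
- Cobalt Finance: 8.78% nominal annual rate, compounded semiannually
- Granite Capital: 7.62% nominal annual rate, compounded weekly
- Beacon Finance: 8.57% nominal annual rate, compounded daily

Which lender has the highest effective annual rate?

Pioneer Lending: (1 + 0.0903/4)^4 − 1 = 9.340%
Cobalt Finance: (1 + 0.0878/2)^2 − 1 = 8.973%
Granite Capital: (1 + 0.0762/52)^52 − 1 = 7.912%
Beacon Finance: (1 + 0.0857/365)^365 − 1 = 8.947%
The highest effective annual rate is Pioneer Lending at 9.340%.

Pioneer Lending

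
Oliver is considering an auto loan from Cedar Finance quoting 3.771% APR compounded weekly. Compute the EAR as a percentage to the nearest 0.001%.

EAR = (1 + 0.03771/52)^52 − 1.
= (1 + 0.000725)^52 − 1 = 1.038416 − 1 = 3.842%.

3.842%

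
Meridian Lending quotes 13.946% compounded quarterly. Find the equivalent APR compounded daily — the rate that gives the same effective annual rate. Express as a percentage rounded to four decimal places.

EAR = (1 + 0.13946/4)^4 − 1 = 0.146924.
Solve (1 + r/365)^365 = 1.146924: r/365 = 1.146924^(1/365) − 1 = 0.000376, so r = 0.137110 = 13.7110%.

13.7110%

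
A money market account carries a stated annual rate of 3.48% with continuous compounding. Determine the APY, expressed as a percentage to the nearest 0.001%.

With continuous compounding, EAR = e^0.0348 − 1.
e^0.0348 = 1.035413, so EAR = 0.035413 = 3.541%.

3.541%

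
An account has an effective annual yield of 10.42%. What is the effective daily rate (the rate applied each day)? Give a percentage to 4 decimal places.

0.0272%

The per-day rate i satisfies (1 + i)^365 = 1 + 0.1042.
i = 1.1042^(1/365) − 1 = 0.0002716 = 0.0272%.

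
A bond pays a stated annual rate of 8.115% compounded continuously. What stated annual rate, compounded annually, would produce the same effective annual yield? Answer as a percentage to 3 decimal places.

8.453%

EAR under continuous compounding: e^0.08115 − 1 = 0.084534.
Compounded annually, the equivalent nominal rate is the EAR itself: 8.453%.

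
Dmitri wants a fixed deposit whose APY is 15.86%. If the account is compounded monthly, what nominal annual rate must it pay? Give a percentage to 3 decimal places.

(1 + r/12)^12 − 1 = 0.1586, so 1 + r/12 = 1.1586^(1/12).
r/12 = 0.012343, so r = 0.148119 = 14.812%.

14.812%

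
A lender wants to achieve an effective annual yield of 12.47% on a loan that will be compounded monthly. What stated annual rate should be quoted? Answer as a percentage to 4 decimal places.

(1 + r/12)^12 − 1 = 0.1247, so 1 + r/12 = 1.1247^(1/12).
r/12 = 0.009841, so r = 0.118094 = 11.8094%.

11.8094%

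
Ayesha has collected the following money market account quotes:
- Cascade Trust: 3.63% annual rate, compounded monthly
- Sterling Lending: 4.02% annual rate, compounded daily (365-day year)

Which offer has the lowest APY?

Cascade Trust: (1 + 0.0363/12)^12 − 1 = 3.691%
Sterling Lending: (1 + 0.0402/365)^365 − 1 = 4.102%
The lowest effective annual rate is Cascade Trust at 3.691%.

Cascade Trust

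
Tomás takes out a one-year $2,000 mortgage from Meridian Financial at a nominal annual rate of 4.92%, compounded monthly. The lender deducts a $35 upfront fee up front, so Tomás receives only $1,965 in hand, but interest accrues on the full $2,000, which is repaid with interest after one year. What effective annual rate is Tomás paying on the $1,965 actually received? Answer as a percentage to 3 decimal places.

6.903%

Amount owed after one year: 2,000 × (1 + 0.0492/12)^12 = 2,000 × 1.050325 = $2,100.65.
Effective rate on net proceeds: 2,100.65 / 1,965 − 1 = 0.069033 = 6.903%.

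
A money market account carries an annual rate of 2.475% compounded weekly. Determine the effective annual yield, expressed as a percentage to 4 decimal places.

2.5053%

EAR = (1 + 0.02475/52)^52 − 1.
= (1 + 0.000476)^52 − 1 = 1.025053 − 1 = 2.5053%.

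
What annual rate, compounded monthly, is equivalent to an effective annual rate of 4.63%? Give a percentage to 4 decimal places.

4.5346%

(1 + r/12)^12 − 1 = 0.0463, so 1 + r/12 = 1.0463^(1/12).
r/12 = 0.003779, so r = 0.045346 = 4.5346%.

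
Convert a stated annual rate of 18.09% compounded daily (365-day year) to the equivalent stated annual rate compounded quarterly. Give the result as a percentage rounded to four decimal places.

18.5006%

EAR = (1 + 0.1809/365)^365 − 1 = 0.198242.
Solve (1 + r/4)^4 = 1.198242: r/4 = 1.198242^(1/4) − 1 = 0.046252, so r = 0.185006 = 18.5006%.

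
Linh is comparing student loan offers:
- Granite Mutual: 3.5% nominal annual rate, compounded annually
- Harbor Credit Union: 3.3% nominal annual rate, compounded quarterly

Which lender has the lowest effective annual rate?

Granite Mutual: compounded annually, EAR = 3.500%
Harbor Credit Union: (1 + 0.033/4)^4 − 1 = 3.341%
The lowest effective annual rate is Harbor Credit Union at 3.341%.

Harbor Credit Union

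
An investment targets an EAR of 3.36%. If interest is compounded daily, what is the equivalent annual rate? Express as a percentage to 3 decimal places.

3.305%

(1 + r/365)^365 − 1 = 0.0336, so 1 + r/365 = 1.0336^(1/365).
r/365 = 0.000091, so r = 0.033049 = 3.305%.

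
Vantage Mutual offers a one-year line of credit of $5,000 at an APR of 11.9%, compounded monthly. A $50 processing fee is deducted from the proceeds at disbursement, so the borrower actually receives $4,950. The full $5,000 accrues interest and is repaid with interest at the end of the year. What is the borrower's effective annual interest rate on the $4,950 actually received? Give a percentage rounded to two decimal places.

Amount owed after one year: 5,000 × (1 + 0.119/12)^12 = 5,000 × 1.125710 = $5,628.55.
Effective rate on net proceeds: 5,628.55 / 4,950 − 1 = 0.137081 = 13.71%.

13.71%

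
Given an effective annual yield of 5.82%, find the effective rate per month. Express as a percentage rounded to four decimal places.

0.4725%

The per-month rate i satisfies (1 + i)^12 = 1 + 0.0582.
i = 1.0582^(1/12) − 1 = 0.0047252 = 0.4725%.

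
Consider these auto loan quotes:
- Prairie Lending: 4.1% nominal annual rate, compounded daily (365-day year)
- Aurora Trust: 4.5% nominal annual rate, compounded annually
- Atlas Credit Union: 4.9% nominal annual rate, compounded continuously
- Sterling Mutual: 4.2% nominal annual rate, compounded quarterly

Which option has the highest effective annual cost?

Prairie Lending: (1 + 0.041/365)^365 − 1 = 4.185%
Aurora Trust: compounded annually, EAR = 4.500%
Atlas Credit Union: e^0.049 − 1 = 5.022%
Sterling Mutual: (1 + 0.042/4)^4 − 1 = 4.267%
The highest effective annual rate is Atlas Credit Union at 5.022%.

Atlas Credit Union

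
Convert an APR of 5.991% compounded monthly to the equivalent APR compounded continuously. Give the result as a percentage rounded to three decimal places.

5.976%

EAR = (1 + 0.05991/12)^12 − 1 = 0.061583.
Equivalent continuous rate: r = ln(1 + 0.061583) = 0.059761 = 5.976%.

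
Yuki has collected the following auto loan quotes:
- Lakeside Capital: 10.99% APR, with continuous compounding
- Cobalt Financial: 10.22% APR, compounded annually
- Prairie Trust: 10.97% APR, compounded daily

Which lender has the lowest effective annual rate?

Cobalt Financial

Lakeside Capital: e^0.1099 − 1 = 11.617%
Cobalt Financial: compounded annually, EAR = 10.220%
Prairie Trust: (1 + 0.1097/365)^365 − 1 = 11.592%
The lowest effective annual rate is Cobalt Financial at 10.220%.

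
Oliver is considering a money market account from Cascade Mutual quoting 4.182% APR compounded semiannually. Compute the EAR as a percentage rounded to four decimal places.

EAR = (1 + 0.04182/2)^2 − 1.
= (1 + 0.020910)^2 − 1 = 1.042257 − 1 = 4.2257%.

4.2257%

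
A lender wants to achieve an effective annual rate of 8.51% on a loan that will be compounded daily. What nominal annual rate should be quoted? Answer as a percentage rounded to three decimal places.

8.168%

(1 + r/365)^365 − 1 = 0.0851, so 1 + r/365 = 1.0851^(1/365).
r/365 = 0.000224, so r = 0.081681 = 8.168%.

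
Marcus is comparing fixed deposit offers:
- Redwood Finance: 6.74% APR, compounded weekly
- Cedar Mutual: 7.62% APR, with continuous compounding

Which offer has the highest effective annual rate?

Redwood Finance: (1 + 0.0674/52)^52 − 1 = 6.968%
Cedar Mutual: e^0.0762 − 1 = 7.918%
The highest effective annual rate is Cedar Mutual at 7.918%.

Cedar Mutual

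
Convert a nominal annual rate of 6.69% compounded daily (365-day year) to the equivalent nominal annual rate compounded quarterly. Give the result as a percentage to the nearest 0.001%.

EAR = (1 + 0.0669/365)^365 − 1 = 0.069182.
Solve (1 + r/4)^4 = 1.069182: r/4 = 1.069182^(1/4) − 1 = 0.016864, so r = 0.067456 = 6.746%.

6.746%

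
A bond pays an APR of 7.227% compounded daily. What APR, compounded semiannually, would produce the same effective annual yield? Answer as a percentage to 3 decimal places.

EAR = (1 + 0.07227/365)^365 − 1 = 0.074938.
Solve (1 + r/2)^2 = 1.074938: r/2 = 1.074938^(1/2) − 1 = 0.036792, so r = 0.073584 = 7.358%.

7.358%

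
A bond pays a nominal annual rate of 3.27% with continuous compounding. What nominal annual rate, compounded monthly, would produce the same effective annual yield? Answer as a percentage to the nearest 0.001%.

3.274%

EAR under continuous compounding: e^0.0327 − 1 = 0.033241.
Solve (1 + r/12)^12 = 1.033241: r/12 = 1.033241^(1/12) − 1 = 0.002729, so r = 0.032745 = 3.274%.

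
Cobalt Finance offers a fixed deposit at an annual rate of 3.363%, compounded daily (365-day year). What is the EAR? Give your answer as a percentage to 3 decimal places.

3.420%

EAR = (1 + 0.03363/365)^365 − 1.
= 1.034200 − 1 = 3.420%.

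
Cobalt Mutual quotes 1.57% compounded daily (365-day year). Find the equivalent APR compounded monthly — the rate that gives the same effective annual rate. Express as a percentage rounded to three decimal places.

EAR = (1 + 0.0157/365)^365 − 1 = 0.015824.
Solve (1 + r/12)^12 = 1.015824: r/12 = 1.015824^(1/12) − 1 = 0.001309, so r = 0.015710 = 1.571%.

1.571%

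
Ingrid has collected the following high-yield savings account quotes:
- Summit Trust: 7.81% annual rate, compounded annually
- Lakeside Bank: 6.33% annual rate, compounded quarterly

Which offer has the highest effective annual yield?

Summit Trust: compounded annually, EAR = 7.810%
Lakeside Bank: (1 + 0.0633/4)^4 − 1 = 6.482%
The highest effective annual rate is Summit Trust at 7.810%.

Summit Trust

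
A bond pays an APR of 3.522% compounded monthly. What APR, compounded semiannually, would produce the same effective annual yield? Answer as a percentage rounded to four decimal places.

3.5479%

EAR = (1 + 0.03522/12)^12 − 1 = 0.035794.
Solve (1 + r/2)^2 = 1.035794: r/2 = 1.035794^(1/2) − 1 = 0.017740, so r = 0.035479 = 3.5479%.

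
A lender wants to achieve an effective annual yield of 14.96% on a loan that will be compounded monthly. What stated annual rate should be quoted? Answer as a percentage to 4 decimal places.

(1 + r/12)^12 − 1 = 0.1496, so 1 + r/12 = 1.1496^(1/12).
r/12 = 0.011686, so r = 0.140227 = 14.0227%.

14.0227%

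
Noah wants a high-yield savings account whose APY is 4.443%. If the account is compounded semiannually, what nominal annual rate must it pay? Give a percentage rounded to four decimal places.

4.3947%

(1 + r/2)^2 − 1 = 0.04443, so 1 + r/2 = 1.04443^(1/2).
r/2 = 0.021974, so r = 0.043947 = 4.3947%.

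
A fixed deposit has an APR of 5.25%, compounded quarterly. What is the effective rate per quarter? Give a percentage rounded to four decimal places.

With a nominal annual rate compounded quarterly, the periodic rate is the nominal rate divided by 4.
i = 0.0525 / 4 = 0.0131250 = 1.3125%.

1.3125%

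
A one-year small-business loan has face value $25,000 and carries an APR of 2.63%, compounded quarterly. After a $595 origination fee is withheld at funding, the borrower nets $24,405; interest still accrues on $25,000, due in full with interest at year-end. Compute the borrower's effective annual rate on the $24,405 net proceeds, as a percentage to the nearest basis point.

5.16%

Amount owed after one year: 25,000 × (1 + 0.0263/4)^4 = 25,000 × 1.026561 = $25,664.01.
Effective rate on net proceeds: 25,664.01 / 24,405 − 1 = 0.051588 = 5.16%.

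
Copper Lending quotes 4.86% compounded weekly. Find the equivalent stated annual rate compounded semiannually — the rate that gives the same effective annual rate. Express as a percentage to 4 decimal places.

4.9172%

EAR = (1 + 0.0486/52)^52 − 1 = 0.049777.
Solve (1 + r/2)^2 = 1.049777: r/2 = 1.049777^(1/2) − 1 = 0.024586, so r = 0.049172 = 4.9172%.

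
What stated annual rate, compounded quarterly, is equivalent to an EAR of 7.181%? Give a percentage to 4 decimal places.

(1 + r/4)^4 − 1 = 0.07181, so 1 + r/4 = 1.07181^(1/4).
r/4 = 0.017488, so r = 0.069953 = 6.9953%.

6.9953%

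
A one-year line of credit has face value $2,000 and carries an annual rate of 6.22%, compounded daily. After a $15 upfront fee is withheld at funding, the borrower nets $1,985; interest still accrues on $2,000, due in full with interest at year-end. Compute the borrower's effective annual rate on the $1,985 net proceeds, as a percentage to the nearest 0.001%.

7.221%

Amount owed after one year: 2,000 × (1 + 0.0622/365)^365 = 2,000 × 1.064170 = $2,128.34.
Effective rate on net proceeds: 2,128.34 / 1,985 − 1 = 0.072211 = 7.221%.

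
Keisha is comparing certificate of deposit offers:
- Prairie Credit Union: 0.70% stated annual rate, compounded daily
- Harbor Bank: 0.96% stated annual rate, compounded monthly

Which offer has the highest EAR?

Harbor Bank

Prairie Credit Union: (1 + 0.0070/365)^365 − 1 = 0.702%
Harbor Bank: (1 + 0.0096/12)^12 − 1 = 0.964%
The highest effective annual rate is Harbor Bank at 0.964%.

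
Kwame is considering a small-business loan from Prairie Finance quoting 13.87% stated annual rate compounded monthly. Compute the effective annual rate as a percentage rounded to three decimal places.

14.787%

EAR = (1 + 0.1387/12)^12 − 1.
= (1 + 0.011558)^12 − 1 = 1.147866 − 1 = 14.787%.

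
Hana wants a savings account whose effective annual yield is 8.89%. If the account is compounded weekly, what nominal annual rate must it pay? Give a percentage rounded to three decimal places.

(1 + r/52)^52 − 1 = 0.0889, so 1 + r/52 = 1.0889^(1/52).
r/52 = 0.001639, so r = 0.085238 = 8.524%.

8.524%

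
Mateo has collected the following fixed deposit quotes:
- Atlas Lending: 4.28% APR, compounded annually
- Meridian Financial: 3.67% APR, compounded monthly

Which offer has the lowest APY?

Meridian Financial

Atlas Lending: compounded annually, EAR = 4.280%
Meridian Financial: (1 + 0.0367/12)^12 − 1 = 3.732%
The lowest effective annual rate is Meridian Financial at 3.732%.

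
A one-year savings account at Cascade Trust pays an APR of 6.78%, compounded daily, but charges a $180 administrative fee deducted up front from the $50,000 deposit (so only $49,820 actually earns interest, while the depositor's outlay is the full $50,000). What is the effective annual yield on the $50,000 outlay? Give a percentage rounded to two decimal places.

6.63%

Value after one year: 49,820 × (1 + 0.0678/365)^365 = 49,820 × 1.070145 = $53,314.60.
Effective yield on the $50,000 outlay: 53,314.60 / 50,000 − 1 = 0.066292 = 6.63%.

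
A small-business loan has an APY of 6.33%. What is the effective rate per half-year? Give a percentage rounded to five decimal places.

3.11644%

The per-half-year rate i satisfies (1 + i)^2 = 1 + 0.0633.
i = 1.0633^(1/2) − 1 = 0.0311644 = 3.11644%.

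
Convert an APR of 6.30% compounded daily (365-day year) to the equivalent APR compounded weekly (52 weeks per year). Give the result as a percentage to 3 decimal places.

6.303%

EAR = (1 + 0.0630/365)^365 − 1 = 0.065021.
Solve (1 + r/52)^52 = 1.065021: r/52 = 1.065021^(1/52) − 1 = 0.001212, so r = 0.063033 = 6.303%.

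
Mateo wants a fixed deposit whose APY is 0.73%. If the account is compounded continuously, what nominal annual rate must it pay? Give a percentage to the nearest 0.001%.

Continuous: nominal r satisfies e^r − 1 = 0.0073.
r = ln(1 + 0.0073) = ln(1.0073) = 0.007273 = 0.727%.

0.727%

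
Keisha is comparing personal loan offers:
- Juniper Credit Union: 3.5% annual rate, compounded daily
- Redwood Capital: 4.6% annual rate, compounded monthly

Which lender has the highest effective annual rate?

Juniper Credit Union: (1 + 0.035/365)^365 − 1 = 3.562%
Redwood Capital: (1 + 0.046/12)^12 − 1 = 4.698%
The highest effective annual rate is Redwood Capital at 4.698%.

Redwood Capital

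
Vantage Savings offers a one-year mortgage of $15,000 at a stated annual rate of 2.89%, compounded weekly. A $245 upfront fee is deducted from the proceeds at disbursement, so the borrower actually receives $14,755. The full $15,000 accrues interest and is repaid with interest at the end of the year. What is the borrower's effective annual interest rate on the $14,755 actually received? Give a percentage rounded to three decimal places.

Amount owed after one year: 15,000 × (1 + 0.0289/52)^52 = 15,000 × 1.029313 = $15,439.70.
Effective rate on net proceeds: 15,439.70 / 14,755 − 1 = 0.046405 = 4.640%.

4.640%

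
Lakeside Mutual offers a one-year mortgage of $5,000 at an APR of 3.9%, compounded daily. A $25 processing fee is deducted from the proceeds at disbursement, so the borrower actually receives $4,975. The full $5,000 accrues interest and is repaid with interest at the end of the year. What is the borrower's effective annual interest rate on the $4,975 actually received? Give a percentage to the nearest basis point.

Amount owed after one year: 5,000 × (1 + 0.039/365)^365 = 5,000 × 1.039768 = $5,198.84.
Effective rate on net proceeds: 5,198.84 / 4,975 − 1 = 0.044993 = 4.50%.

4.50%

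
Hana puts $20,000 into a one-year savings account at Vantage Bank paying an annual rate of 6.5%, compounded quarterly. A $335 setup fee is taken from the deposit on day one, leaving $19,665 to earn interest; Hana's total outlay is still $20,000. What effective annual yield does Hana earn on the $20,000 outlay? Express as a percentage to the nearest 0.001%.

Value after one year: 19,665 × (1 + 0.065/4)^4 = 19,665 × 1.066602 = $20,974.72.
Effective yield on the $20,000 outlay: 20,974.72 / 20,000 − 1 = 0.048736 = 4.874%.

4.874%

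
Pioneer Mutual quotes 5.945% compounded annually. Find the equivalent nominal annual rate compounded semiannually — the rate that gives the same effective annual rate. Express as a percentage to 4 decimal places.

Compounded annually, EAR = nominal = 0.059450.
Solve (1 + r/2)^2 = 1.059450: r/2 = 1.059450^(1/2) − 1 = 0.029296, so r = 0.058592 = 5.8592%.

5.8592%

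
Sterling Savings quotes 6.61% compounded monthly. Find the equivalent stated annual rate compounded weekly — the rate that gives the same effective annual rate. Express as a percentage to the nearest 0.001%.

EAR = (1 + 0.0661/12)^12 − 1 = 0.068140.
Solve (1 + r/52)^52 = 1.068140: r/52 = 1.068140^(1/52) − 1 = 0.001268, so r = 0.065960 = 6.596%.

6.596%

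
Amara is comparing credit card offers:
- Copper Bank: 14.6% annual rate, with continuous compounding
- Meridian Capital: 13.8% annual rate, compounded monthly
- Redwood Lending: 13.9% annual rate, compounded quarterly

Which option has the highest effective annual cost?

Copper Bank

Copper Bank: e^0.146 − 1 = 15.720%
Meridian Capital: (1 + 0.138/12)^12 − 1 = 14.707%
Redwood Lending: (1 + 0.139/4)^4 − 1 = 14.641%
The highest effective annual rate is Copper Bank at 15.720%.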